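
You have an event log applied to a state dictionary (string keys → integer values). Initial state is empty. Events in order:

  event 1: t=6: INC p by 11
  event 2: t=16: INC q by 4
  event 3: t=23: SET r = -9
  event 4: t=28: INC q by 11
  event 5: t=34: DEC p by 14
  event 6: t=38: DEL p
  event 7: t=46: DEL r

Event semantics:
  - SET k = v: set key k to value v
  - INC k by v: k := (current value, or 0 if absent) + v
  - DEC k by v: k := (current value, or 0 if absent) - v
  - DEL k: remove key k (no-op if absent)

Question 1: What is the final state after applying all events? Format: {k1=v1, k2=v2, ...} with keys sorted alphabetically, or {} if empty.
Answer: {q=15}

Derivation:
  after event 1 (t=6: INC p by 11): {p=11}
  after event 2 (t=16: INC q by 4): {p=11, q=4}
  after event 3 (t=23: SET r = -9): {p=11, q=4, r=-9}
  after event 4 (t=28: INC q by 11): {p=11, q=15, r=-9}
  after event 5 (t=34: DEC p by 14): {p=-3, q=15, r=-9}
  after event 6 (t=38: DEL p): {q=15, r=-9}
  after event 7 (t=46: DEL r): {q=15}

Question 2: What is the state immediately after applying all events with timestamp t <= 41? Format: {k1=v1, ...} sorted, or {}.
Apply events with t <= 41 (6 events):
  after event 1 (t=6: INC p by 11): {p=11}
  after event 2 (t=16: INC q by 4): {p=11, q=4}
  after event 3 (t=23: SET r = -9): {p=11, q=4, r=-9}
  after event 4 (t=28: INC q by 11): {p=11, q=15, r=-9}
  after event 5 (t=34: DEC p by 14): {p=-3, q=15, r=-9}
  after event 6 (t=38: DEL p): {q=15, r=-9}

Answer: {q=15, r=-9}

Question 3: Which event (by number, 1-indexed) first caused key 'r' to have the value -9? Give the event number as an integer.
Answer: 3

Derivation:
Looking for first event where r becomes -9:
  event 3: r (absent) -> -9  <-- first match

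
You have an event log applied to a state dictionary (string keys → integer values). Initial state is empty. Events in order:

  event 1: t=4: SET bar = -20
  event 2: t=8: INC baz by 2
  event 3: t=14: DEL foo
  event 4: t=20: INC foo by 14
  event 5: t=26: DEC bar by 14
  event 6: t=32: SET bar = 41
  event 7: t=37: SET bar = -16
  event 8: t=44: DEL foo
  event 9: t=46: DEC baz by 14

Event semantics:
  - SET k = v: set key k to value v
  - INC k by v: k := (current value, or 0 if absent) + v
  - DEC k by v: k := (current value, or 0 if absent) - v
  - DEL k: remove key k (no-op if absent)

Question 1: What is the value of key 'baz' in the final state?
Track key 'baz' through all 9 events:
  event 1 (t=4: SET bar = -20): baz unchanged
  event 2 (t=8: INC baz by 2): baz (absent) -> 2
  event 3 (t=14: DEL foo): baz unchanged
  event 4 (t=20: INC foo by 14): baz unchanged
  event 5 (t=26: DEC bar by 14): baz unchanged
  event 6 (t=32: SET bar = 41): baz unchanged
  event 7 (t=37: SET bar = -16): baz unchanged
  event 8 (t=44: DEL foo): baz unchanged
  event 9 (t=46: DEC baz by 14): baz 2 -> -12
Final: baz = -12

Answer: -12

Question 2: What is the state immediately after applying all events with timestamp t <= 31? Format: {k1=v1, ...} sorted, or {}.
Apply events with t <= 31 (5 events):
  after event 1 (t=4: SET bar = -20): {bar=-20}
  after event 2 (t=8: INC baz by 2): {bar=-20, baz=2}
  after event 3 (t=14: DEL foo): {bar=-20, baz=2}
  after event 4 (t=20: INC foo by 14): {bar=-20, baz=2, foo=14}
  after event 5 (t=26: DEC bar by 14): {bar=-34, baz=2, foo=14}

Answer: {bar=-34, baz=2, foo=14}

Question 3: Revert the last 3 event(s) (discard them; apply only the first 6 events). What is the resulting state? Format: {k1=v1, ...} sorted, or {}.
Keep first 6 events (discard last 3):
  after event 1 (t=4: SET bar = -20): {bar=-20}
  after event 2 (t=8: INC baz by 2): {bar=-20, baz=2}
  after event 3 (t=14: DEL foo): {bar=-20, baz=2}
  after event 4 (t=20: INC foo by 14): {bar=-20, baz=2, foo=14}
  after event 5 (t=26: DEC bar by 14): {bar=-34, baz=2, foo=14}
  after event 6 (t=32: SET bar = 41): {bar=41, baz=2, foo=14}

Answer: {bar=41, baz=2, foo=14}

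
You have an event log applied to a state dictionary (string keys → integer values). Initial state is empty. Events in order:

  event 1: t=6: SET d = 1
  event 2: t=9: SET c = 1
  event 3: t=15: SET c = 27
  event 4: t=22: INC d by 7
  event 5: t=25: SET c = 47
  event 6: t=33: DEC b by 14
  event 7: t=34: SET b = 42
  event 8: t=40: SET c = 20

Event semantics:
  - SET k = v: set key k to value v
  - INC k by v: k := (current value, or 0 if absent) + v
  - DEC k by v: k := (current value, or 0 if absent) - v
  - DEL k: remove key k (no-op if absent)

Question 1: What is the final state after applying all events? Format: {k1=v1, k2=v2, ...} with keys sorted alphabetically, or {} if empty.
  after event 1 (t=6: SET d = 1): {d=1}
  after event 2 (t=9: SET c = 1): {c=1, d=1}
  after event 3 (t=15: SET c = 27): {c=27, d=1}
  after event 4 (t=22: INC d by 7): {c=27, d=8}
  after event 5 (t=25: SET c = 47): {c=47, d=8}
  after event 6 (t=33: DEC b by 14): {b=-14, c=47, d=8}
  after event 7 (t=34: SET b = 42): {b=42, c=47, d=8}
  after event 8 (t=40: SET c = 20): {b=42, c=20, d=8}

Answer: {b=42, c=20, d=8}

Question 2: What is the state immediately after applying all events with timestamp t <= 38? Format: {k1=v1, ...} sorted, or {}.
Apply events with t <= 38 (7 events):
  after event 1 (t=6: SET d = 1): {d=1}
  after event 2 (t=9: SET c = 1): {c=1, d=1}
  after event 3 (t=15: SET c = 27): {c=27, d=1}
  after event 4 (t=22: INC d by 7): {c=27, d=8}
  after event 5 (t=25: SET c = 47): {c=47, d=8}
  after event 6 (t=33: DEC b by 14): {b=-14, c=47, d=8}
  after event 7 (t=34: SET b = 42): {b=42, c=47, d=8}

Answer: {b=42, c=47, d=8}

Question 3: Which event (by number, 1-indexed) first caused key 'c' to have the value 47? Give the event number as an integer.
Answer: 5

Derivation:
Looking for first event where c becomes 47:
  event 2: c = 1
  event 3: c = 27
  event 4: c = 27
  event 5: c 27 -> 47  <-- first match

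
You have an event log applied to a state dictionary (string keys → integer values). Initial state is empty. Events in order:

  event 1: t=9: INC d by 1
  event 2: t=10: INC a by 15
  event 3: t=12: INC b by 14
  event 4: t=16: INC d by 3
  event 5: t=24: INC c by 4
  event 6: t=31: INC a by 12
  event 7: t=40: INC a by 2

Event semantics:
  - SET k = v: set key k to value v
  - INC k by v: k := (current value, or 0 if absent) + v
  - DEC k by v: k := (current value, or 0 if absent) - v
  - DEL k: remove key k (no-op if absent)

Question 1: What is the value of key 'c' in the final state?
Track key 'c' through all 7 events:
  event 1 (t=9: INC d by 1): c unchanged
  event 2 (t=10: INC a by 15): c unchanged
  event 3 (t=12: INC b by 14): c unchanged
  event 4 (t=16: INC d by 3): c unchanged
  event 5 (t=24: INC c by 4): c (absent) -> 4
  event 6 (t=31: INC a by 12): c unchanged
  event 7 (t=40: INC a by 2): c unchanged
Final: c = 4

Answer: 4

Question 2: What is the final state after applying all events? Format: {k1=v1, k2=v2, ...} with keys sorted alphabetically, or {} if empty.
  after event 1 (t=9: INC d by 1): {d=1}
  after event 2 (t=10: INC a by 15): {a=15, d=1}
  after event 3 (t=12: INC b by 14): {a=15, b=14, d=1}
  after event 4 (t=16: INC d by 3): {a=15, b=14, d=4}
  after event 5 (t=24: INC c by 4): {a=15, b=14, c=4, d=4}
  after event 6 (t=31: INC a by 12): {a=27, b=14, c=4, d=4}
  after event 7 (t=40: INC a by 2): {a=29, b=14, c=4, d=4}

Answer: {a=29, b=14, c=4, d=4}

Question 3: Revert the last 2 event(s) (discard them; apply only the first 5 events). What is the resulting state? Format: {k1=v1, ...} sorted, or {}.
Keep first 5 events (discard last 2):
  after event 1 (t=9: INC d by 1): {d=1}
  after event 2 (t=10: INC a by 15): {a=15, d=1}
  after event 3 (t=12: INC b by 14): {a=15, b=14, d=1}
  after event 4 (t=16: INC d by 3): {a=15, b=14, d=4}
  after event 5 (t=24: INC c by 4): {a=15, b=14, c=4, d=4}

Answer: {a=15, b=14, c=4, d=4}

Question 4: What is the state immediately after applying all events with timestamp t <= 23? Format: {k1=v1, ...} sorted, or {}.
Apply events with t <= 23 (4 events):
  after event 1 (t=9: INC d by 1): {d=1}
  after event 2 (t=10: INC a by 15): {a=15, d=1}
  after event 3 (t=12: INC b by 14): {a=15, b=14, d=1}
  after event 4 (t=16: INC d by 3): {a=15, b=14, d=4}

Answer: {a=15, b=14, d=4}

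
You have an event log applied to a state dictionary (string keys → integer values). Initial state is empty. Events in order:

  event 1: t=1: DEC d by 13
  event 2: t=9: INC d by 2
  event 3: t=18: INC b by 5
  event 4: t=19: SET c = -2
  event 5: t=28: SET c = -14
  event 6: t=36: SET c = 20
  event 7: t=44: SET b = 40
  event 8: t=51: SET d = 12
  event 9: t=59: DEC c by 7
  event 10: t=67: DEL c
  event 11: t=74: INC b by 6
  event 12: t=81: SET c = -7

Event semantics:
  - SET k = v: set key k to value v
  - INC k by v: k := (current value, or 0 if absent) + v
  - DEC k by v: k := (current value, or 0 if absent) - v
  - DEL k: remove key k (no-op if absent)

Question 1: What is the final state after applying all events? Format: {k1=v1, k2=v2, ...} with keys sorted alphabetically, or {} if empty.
  after event 1 (t=1: DEC d by 13): {d=-13}
  after event 2 (t=9: INC d by 2): {d=-11}
  after event 3 (t=18: INC b by 5): {b=5, d=-11}
  after event 4 (t=19: SET c = -2): {b=5, c=-2, d=-11}
  after event 5 (t=28: SET c = -14): {b=5, c=-14, d=-11}
  after event 6 (t=36: SET c = 20): {b=5, c=20, d=-11}
  after event 7 (t=44: SET b = 40): {b=40, c=20, d=-11}
  after event 8 (t=51: SET d = 12): {b=40, c=20, d=12}
  after event 9 (t=59: DEC c by 7): {b=40, c=13, d=12}
  after event 10 (t=67: DEL c): {b=40, d=12}
  after event 11 (t=74: INC b by 6): {b=46, d=12}
  after event 12 (t=81: SET c = -7): {b=46, c=-7, d=12}

Answer: {b=46, c=-7, d=12}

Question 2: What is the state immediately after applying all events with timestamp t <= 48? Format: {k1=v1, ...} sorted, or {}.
Apply events with t <= 48 (7 events):
  after event 1 (t=1: DEC d by 13): {d=-13}
  after event 2 (t=9: INC d by 2): {d=-11}
  after event 3 (t=18: INC b by 5): {b=5, d=-11}
  after event 4 (t=19: SET c = -2): {b=5, c=-2, d=-11}
  after event 5 (t=28: SET c = -14): {b=5, c=-14, d=-11}
  after event 6 (t=36: SET c = 20): {b=5, c=20, d=-11}
  after event 7 (t=44: SET b = 40): {b=40, c=20, d=-11}

Answer: {b=40, c=20, d=-11}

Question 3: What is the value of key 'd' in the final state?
Answer: 12

Derivation:
Track key 'd' through all 12 events:
  event 1 (t=1: DEC d by 13): d (absent) -> -13
  event 2 (t=9: INC d by 2): d -13 -> -11
  event 3 (t=18: INC b by 5): d unchanged
  event 4 (t=19: SET c = -2): d unchanged
  event 5 (t=28: SET c = -14): d unchanged
  event 6 (t=36: SET c = 20): d unchanged
  event 7 (t=44: SET b = 40): d unchanged
  event 8 (t=51: SET d = 12): d -11 -> 12
  event 9 (t=59: DEC c by 7): d unchanged
  event 10 (t=67: DEL c): d unchanged
  event 11 (t=74: INC b by 6): d unchanged
  event 12 (t=81: SET c = -7): d unchanged
Final: d = 12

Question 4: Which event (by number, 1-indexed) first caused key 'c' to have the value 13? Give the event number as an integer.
Looking for first event where c becomes 13:
  event 4: c = -2
  event 5: c = -14
  event 6: c = 20
  event 7: c = 20
  event 8: c = 20
  event 9: c 20 -> 13  <-- first match

Answer: 9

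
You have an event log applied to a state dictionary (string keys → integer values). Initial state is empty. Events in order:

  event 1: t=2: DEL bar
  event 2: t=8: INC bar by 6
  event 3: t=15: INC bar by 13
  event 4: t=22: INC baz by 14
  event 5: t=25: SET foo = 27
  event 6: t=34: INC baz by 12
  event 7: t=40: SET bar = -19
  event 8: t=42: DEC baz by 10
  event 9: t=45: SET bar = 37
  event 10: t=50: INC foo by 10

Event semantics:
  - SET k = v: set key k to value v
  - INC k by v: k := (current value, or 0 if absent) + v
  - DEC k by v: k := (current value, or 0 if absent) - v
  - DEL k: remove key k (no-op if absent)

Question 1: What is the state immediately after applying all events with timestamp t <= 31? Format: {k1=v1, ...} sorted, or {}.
Answer: {bar=19, baz=14, foo=27}

Derivation:
Apply events with t <= 31 (5 events):
  after event 1 (t=2: DEL bar): {}
  after event 2 (t=8: INC bar by 6): {bar=6}
  after event 3 (t=15: INC bar by 13): {bar=19}
  after event 4 (t=22: INC baz by 14): {bar=19, baz=14}
  after event 5 (t=25: SET foo = 27): {bar=19, baz=14, foo=27}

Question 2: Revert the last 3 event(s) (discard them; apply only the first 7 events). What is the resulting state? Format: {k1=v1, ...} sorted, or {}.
Keep first 7 events (discard last 3):
  after event 1 (t=2: DEL bar): {}
  after event 2 (t=8: INC bar by 6): {bar=6}
  after event 3 (t=15: INC bar by 13): {bar=19}
  after event 4 (t=22: INC baz by 14): {bar=19, baz=14}
  after event 5 (t=25: SET foo = 27): {bar=19, baz=14, foo=27}
  after event 6 (t=34: INC baz by 12): {bar=19, baz=26, foo=27}
  after event 7 (t=40: SET bar = -19): {bar=-19, baz=26, foo=27}

Answer: {bar=-19, baz=26, foo=27}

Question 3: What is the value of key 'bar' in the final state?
Answer: 37

Derivation:
Track key 'bar' through all 10 events:
  event 1 (t=2: DEL bar): bar (absent) -> (absent)
  event 2 (t=8: INC bar by 6): bar (absent) -> 6
  event 3 (t=15: INC bar by 13): bar 6 -> 19
  event 4 (t=22: INC baz by 14): bar unchanged
  event 5 (t=25: SET foo = 27): bar unchanged
  event 6 (t=34: INC baz by 12): bar unchanged
  event 7 (t=40: SET bar = -19): bar 19 -> -19
  event 8 (t=42: DEC baz by 10): bar unchanged
  event 9 (t=45: SET bar = 37): bar -19 -> 37
  event 10 (t=50: INC foo by 10): bar unchanged
Final: bar = 37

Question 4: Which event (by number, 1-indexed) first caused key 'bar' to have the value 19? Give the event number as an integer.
Answer: 3

Derivation:
Looking for first event where bar becomes 19:
  event 2: bar = 6
  event 3: bar 6 -> 19  <-- first match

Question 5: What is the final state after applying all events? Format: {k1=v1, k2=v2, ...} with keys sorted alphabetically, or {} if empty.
  after event 1 (t=2: DEL bar): {}
  after event 2 (t=8: INC bar by 6): {bar=6}
  after event 3 (t=15: INC bar by 13): {bar=19}
  after event 4 (t=22: INC baz by 14): {bar=19, baz=14}
  after event 5 (t=25: SET foo = 27): {bar=19, baz=14, foo=27}
  after event 6 (t=34: INC baz by 12): {bar=19, baz=26, foo=27}
  after event 7 (t=40: SET bar = -19): {bar=-19, baz=26, foo=27}
  after event 8 (t=42: DEC baz by 10): {bar=-19, baz=16, foo=27}
  after event 9 (t=45: SET bar = 37): {bar=37, baz=16, foo=27}
  after event 10 (t=50: INC foo by 10): {bar=37, baz=16, foo=37}

Answer: {bar=37, baz=16, foo=37}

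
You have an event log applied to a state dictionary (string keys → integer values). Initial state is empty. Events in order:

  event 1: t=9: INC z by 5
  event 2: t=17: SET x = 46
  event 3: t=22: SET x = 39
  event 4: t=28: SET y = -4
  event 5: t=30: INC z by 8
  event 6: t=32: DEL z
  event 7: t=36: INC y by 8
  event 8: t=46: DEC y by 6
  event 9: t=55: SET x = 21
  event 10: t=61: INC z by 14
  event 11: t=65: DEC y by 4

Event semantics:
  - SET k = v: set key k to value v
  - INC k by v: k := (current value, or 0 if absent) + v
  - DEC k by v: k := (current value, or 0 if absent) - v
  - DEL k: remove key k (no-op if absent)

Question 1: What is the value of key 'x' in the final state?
Track key 'x' through all 11 events:
  event 1 (t=9: INC z by 5): x unchanged
  event 2 (t=17: SET x = 46): x (absent) -> 46
  event 3 (t=22: SET x = 39): x 46 -> 39
  event 4 (t=28: SET y = -4): x unchanged
  event 5 (t=30: INC z by 8): x unchanged
  event 6 (t=32: DEL z): x unchanged
  event 7 (t=36: INC y by 8): x unchanged
  event 8 (t=46: DEC y by 6): x unchanged
  event 9 (t=55: SET x = 21): x 39 -> 21
  event 10 (t=61: INC z by 14): x unchanged
  event 11 (t=65: DEC y by 4): x unchanged
Final: x = 21

Answer: 21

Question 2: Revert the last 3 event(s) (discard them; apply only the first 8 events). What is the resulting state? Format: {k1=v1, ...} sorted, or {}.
Keep first 8 events (discard last 3):
  after event 1 (t=9: INC z by 5): {z=5}
  after event 2 (t=17: SET x = 46): {x=46, z=5}
  after event 3 (t=22: SET x = 39): {x=39, z=5}
  after event 4 (t=28: SET y = -4): {x=39, y=-4, z=5}
  after event 5 (t=30: INC z by 8): {x=39, y=-4, z=13}
  after event 6 (t=32: DEL z): {x=39, y=-4}
  after event 7 (t=36: INC y by 8): {x=39, y=4}
  after event 8 (t=46: DEC y by 6): {x=39, y=-2}

Answer: {x=39, y=-2}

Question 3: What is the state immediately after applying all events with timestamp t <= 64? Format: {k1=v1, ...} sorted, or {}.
Answer: {x=21, y=-2, z=14}

Derivation:
Apply events with t <= 64 (10 events):
  after event 1 (t=9: INC z by 5): {z=5}
  after event 2 (t=17: SET x = 46): {x=46, z=5}
  after event 3 (t=22: SET x = 39): {x=39, z=5}
  after event 4 (t=28: SET y = -4): {x=39, y=-4, z=5}
  after event 5 (t=30: INC z by 8): {x=39, y=-4, z=13}
  after event 6 (t=32: DEL z): {x=39, y=-4}
  after event 7 (t=36: INC y by 8): {x=39, y=4}
  after event 8 (t=46: DEC y by 6): {x=39, y=-2}
  after event 9 (t=55: SET x = 21): {x=21, y=-2}
  after event 10 (t=61: INC z by 14): {x=21, y=-2, z=14}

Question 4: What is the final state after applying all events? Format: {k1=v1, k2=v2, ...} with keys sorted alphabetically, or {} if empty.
  after event 1 (t=9: INC z by 5): {z=5}
  after event 2 (t=17: SET x = 46): {x=46, z=5}
  after event 3 (t=22: SET x = 39): {x=39, z=5}
  after event 4 (t=28: SET y = -4): {x=39, y=-4, z=5}
  after event 5 (t=30: INC z by 8): {x=39, y=-4, z=13}
  after event 6 (t=32: DEL z): {x=39, y=-4}
  after event 7 (t=36: INC y by 8): {x=39, y=4}
  after event 8 (t=46: DEC y by 6): {x=39, y=-2}
  after event 9 (t=55: SET x = 21): {x=21, y=-2}
  after event 10 (t=61: INC z by 14): {x=21, y=-2, z=14}
  after event 11 (t=65: DEC y by 4): {x=21, y=-6, z=14}

Answer: {x=21, y=-6, z=14}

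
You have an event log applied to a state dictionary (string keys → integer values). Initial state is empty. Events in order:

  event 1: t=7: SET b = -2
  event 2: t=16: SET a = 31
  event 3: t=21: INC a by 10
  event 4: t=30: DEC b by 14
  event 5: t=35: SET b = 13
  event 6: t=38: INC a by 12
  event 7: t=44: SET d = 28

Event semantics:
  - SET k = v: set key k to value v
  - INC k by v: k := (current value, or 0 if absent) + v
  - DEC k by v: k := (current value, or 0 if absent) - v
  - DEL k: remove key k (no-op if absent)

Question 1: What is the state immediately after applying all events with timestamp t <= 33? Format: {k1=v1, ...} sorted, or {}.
Answer: {a=41, b=-16}

Derivation:
Apply events with t <= 33 (4 events):
  after event 1 (t=7: SET b = -2): {b=-2}
  after event 2 (t=16: SET a = 31): {a=31, b=-2}
  after event 3 (t=21: INC a by 10): {a=41, b=-2}
  after event 4 (t=30: DEC b by 14): {a=41, b=-16}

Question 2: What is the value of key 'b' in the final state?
Answer: 13

Derivation:
Track key 'b' through all 7 events:
  event 1 (t=7: SET b = -2): b (absent) -> -2
  event 2 (t=16: SET a = 31): b unchanged
  event 3 (t=21: INC a by 10): b unchanged
  event 4 (t=30: DEC b by 14): b -2 -> -16
  event 5 (t=35: SET b = 13): b -16 -> 13
  event 6 (t=38: INC a by 12): b unchanged
  event 7 (t=44: SET d = 28): b unchanged
Final: b = 13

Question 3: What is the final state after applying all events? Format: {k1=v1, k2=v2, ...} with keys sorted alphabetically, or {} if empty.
  after event 1 (t=7: SET b = -2): {b=-2}
  after event 2 (t=16: SET a = 31): {a=31, b=-2}
  after event 3 (t=21: INC a by 10): {a=41, b=-2}
  after event 4 (t=30: DEC b by 14): {a=41, b=-16}
  after event 5 (t=35: SET b = 13): {a=41, b=13}
  after event 6 (t=38: INC a by 12): {a=53, b=13}
  after event 7 (t=44: SET d = 28): {a=53, b=13, d=28}

Answer: {a=53, b=13, d=28}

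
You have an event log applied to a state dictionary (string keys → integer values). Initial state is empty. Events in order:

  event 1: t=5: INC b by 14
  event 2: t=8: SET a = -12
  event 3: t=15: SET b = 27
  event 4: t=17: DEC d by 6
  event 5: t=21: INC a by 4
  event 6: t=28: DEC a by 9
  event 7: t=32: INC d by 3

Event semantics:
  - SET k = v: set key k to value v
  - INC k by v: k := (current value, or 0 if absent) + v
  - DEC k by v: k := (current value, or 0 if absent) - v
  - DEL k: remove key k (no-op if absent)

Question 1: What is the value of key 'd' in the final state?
Track key 'd' through all 7 events:
  event 1 (t=5: INC b by 14): d unchanged
  event 2 (t=8: SET a = -12): d unchanged
  event 3 (t=15: SET b = 27): d unchanged
  event 4 (t=17: DEC d by 6): d (absent) -> -6
  event 5 (t=21: INC a by 4): d unchanged
  event 6 (t=28: DEC a by 9): d unchanged
  event 7 (t=32: INC d by 3): d -6 -> -3
Final: d = -3

Answer: -3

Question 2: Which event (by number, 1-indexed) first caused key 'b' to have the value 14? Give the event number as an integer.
Looking for first event where b becomes 14:
  event 1: b (absent) -> 14  <-- first match

Answer: 1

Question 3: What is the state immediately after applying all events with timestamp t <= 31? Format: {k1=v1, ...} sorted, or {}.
Answer: {a=-17, b=27, d=-6}

Derivation:
Apply events with t <= 31 (6 events):
  after event 1 (t=5: INC b by 14): {b=14}
  after event 2 (t=8: SET a = -12): {a=-12, b=14}
  after event 3 (t=15: SET b = 27): {a=-12, b=27}
  after event 4 (t=17: DEC d by 6): {a=-12, b=27, d=-6}
  after event 5 (t=21: INC a by 4): {a=-8, b=27, d=-6}
  after event 6 (t=28: DEC a by 9): {a=-17, b=27, d=-6}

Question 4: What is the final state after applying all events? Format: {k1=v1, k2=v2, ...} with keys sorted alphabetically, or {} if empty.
  after event 1 (t=5: INC b by 14): {b=14}
  after event 2 (t=8: SET a = -12): {a=-12, b=14}
  after event 3 (t=15: SET b = 27): {a=-12, b=27}
  after event 4 (t=17: DEC d by 6): {a=-12, b=27, d=-6}
  after event 5 (t=21: INC a by 4): {a=-8, b=27, d=-6}
  after event 6 (t=28: DEC a by 9): {a=-17, b=27, d=-6}
  after event 7 (t=32: INC d by 3): {a=-17, b=27, d=-3}

Answer: {a=-17, b=27, d=-3}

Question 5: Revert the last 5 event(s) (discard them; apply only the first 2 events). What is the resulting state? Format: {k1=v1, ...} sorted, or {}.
Answer: {a=-12, b=14}

Derivation:
Keep first 2 events (discard last 5):
  after event 1 (t=5: INC b by 14): {b=14}
  after event 2 (t=8: SET a = -12): {a=-12, b=14}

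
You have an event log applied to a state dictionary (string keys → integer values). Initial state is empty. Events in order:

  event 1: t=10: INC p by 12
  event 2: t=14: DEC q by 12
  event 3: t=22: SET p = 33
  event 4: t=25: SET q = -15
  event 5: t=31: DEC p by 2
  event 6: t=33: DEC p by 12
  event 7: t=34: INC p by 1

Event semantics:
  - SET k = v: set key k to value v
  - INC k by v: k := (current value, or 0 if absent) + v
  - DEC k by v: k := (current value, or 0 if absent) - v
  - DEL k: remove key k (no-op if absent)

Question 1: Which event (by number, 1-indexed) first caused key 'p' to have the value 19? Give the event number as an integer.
Answer: 6

Derivation:
Looking for first event where p becomes 19:
  event 1: p = 12
  event 2: p = 12
  event 3: p = 33
  event 4: p = 33
  event 5: p = 31
  event 6: p 31 -> 19  <-- first match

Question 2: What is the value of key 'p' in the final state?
Answer: 20

Derivation:
Track key 'p' through all 7 events:
  event 1 (t=10: INC p by 12): p (absent) -> 12
  event 2 (t=14: DEC q by 12): p unchanged
  event 3 (t=22: SET p = 33): p 12 -> 33
  event 4 (t=25: SET q = -15): p unchanged
  event 5 (t=31: DEC p by 2): p 33 -> 31
  event 6 (t=33: DEC p by 12): p 31 -> 19
  event 7 (t=34: INC p by 1): p 19 -> 20
Final: p = 20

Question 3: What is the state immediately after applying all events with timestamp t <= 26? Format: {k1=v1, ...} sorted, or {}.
Apply events with t <= 26 (4 events):
  after event 1 (t=10: INC p by 12): {p=12}
  after event 2 (t=14: DEC q by 12): {p=12, q=-12}
  after event 3 (t=22: SET p = 33): {p=33, q=-12}
  after event 4 (t=25: SET q = -15): {p=33, q=-15}

Answer: {p=33, q=-15}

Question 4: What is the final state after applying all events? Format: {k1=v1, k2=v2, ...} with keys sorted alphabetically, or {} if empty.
  after event 1 (t=10: INC p by 12): {p=12}
  after event 2 (t=14: DEC q by 12): {p=12, q=-12}
  after event 3 (t=22: SET p = 33): {p=33, q=-12}
  after event 4 (t=25: SET q = -15): {p=33, q=-15}
  after event 5 (t=31: DEC p by 2): {p=31, q=-15}
  after event 6 (t=33: DEC p by 12): {p=19, q=-15}
  after event 7 (t=34: INC p by 1): {p=20, q=-15}

Answer: {p=20, q=-15}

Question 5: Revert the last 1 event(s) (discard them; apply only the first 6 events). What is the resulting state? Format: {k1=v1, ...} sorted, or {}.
Answer: {p=19, q=-15}

Derivation:
Keep first 6 events (discard last 1):
  after event 1 (t=10: INC p by 12): {p=12}
  after event 2 (t=14: DEC q by 12): {p=12, q=-12}
  after event 3 (t=22: SET p = 33): {p=33, q=-12}
  after event 4 (t=25: SET q = -15): {p=33, q=-15}
  after event 5 (t=31: DEC p by 2): {p=31, q=-15}
  after event 6 (t=33: DEC p by 12): {p=19, q=-15}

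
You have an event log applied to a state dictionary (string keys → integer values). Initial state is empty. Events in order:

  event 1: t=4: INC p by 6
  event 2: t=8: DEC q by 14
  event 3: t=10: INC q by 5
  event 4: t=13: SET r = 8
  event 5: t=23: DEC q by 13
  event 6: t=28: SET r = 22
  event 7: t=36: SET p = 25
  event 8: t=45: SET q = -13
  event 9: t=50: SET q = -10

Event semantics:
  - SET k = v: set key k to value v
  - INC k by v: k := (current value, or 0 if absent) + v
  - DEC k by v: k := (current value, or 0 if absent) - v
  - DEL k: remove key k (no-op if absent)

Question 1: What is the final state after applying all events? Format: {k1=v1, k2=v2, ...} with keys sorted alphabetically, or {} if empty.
Answer: {p=25, q=-10, r=22}

Derivation:
  after event 1 (t=4: INC p by 6): {p=6}
  after event 2 (t=8: DEC q by 14): {p=6, q=-14}
  after event 3 (t=10: INC q by 5): {p=6, q=-9}
  after event 4 (t=13: SET r = 8): {p=6, q=-9, r=8}
  after event 5 (t=23: DEC q by 13): {p=6, q=-22, r=8}
  after event 6 (t=28: SET r = 22): {p=6, q=-22, r=22}
  after event 7 (t=36: SET p = 25): {p=25, q=-22, r=22}
  after event 8 (t=45: SET q = -13): {p=25, q=-13, r=22}
  after event 9 (t=50: SET q = -10): {p=25, q=-10, r=22}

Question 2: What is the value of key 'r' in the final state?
Answer: 22

Derivation:
Track key 'r' through all 9 events:
  event 1 (t=4: INC p by 6): r unchanged
  event 2 (t=8: DEC q by 14): r unchanged
  event 3 (t=10: INC q by 5): r unchanged
  event 4 (t=13: SET r = 8): r (absent) -> 8
  event 5 (t=23: DEC q by 13): r unchanged
  event 6 (t=28: SET r = 22): r 8 -> 22
  event 7 (t=36: SET p = 25): r unchanged
  event 8 (t=45: SET q = -13): r unchanged
  event 9 (t=50: SET q = -10): r unchanged
Final: r = 22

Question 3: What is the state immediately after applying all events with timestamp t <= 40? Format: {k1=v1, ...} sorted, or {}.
Answer: {p=25, q=-22, r=22}

Derivation:
Apply events with t <= 40 (7 events):
  after event 1 (t=4: INC p by 6): {p=6}
  after event 2 (t=8: DEC q by 14): {p=6, q=-14}
  after event 3 (t=10: INC q by 5): {p=6, q=-9}
  after event 4 (t=13: SET r = 8): {p=6, q=-9, r=8}
  after event 5 (t=23: DEC q by 13): {p=6, q=-22, r=8}
  after event 6 (t=28: SET r = 22): {p=6, q=-22, r=22}
  after event 7 (t=36: SET p = 25): {p=25, q=-22, r=22}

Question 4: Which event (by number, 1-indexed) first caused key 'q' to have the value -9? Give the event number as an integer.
Answer: 3

Derivation:
Looking for first event where q becomes -9:
  event 2: q = -14
  event 3: q -14 -> -9  <-- first match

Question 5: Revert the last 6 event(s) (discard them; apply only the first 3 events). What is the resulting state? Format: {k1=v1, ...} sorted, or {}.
Keep first 3 events (discard last 6):
  after event 1 (t=4: INC p by 6): {p=6}
  after event 2 (t=8: DEC q by 14): {p=6, q=-14}
  after event 3 (t=10: INC q by 5): {p=6, q=-9}

Answer: {p=6, q=-9}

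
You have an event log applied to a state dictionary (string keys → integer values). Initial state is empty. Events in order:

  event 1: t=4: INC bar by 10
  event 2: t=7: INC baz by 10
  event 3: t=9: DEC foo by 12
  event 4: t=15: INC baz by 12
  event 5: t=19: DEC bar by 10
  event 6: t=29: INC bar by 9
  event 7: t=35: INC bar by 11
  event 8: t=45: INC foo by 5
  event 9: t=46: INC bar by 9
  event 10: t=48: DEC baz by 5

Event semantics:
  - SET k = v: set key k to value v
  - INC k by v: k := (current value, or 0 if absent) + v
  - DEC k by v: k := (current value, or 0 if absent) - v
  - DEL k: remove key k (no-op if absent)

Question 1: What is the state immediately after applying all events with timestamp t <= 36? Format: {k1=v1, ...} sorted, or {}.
Apply events with t <= 36 (7 events):
  after event 1 (t=4: INC bar by 10): {bar=10}
  after event 2 (t=7: INC baz by 10): {bar=10, baz=10}
  after event 3 (t=9: DEC foo by 12): {bar=10, baz=10, foo=-12}
  after event 4 (t=15: INC baz by 12): {bar=10, baz=22, foo=-12}
  after event 5 (t=19: DEC bar by 10): {bar=0, baz=22, foo=-12}
  after event 6 (t=29: INC bar by 9): {bar=9, baz=22, foo=-12}
  after event 7 (t=35: INC bar by 11): {bar=20, baz=22, foo=-12}

Answer: {bar=20, baz=22, foo=-12}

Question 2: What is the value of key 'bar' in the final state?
Track key 'bar' through all 10 events:
  event 1 (t=4: INC bar by 10): bar (absent) -> 10
  event 2 (t=7: INC baz by 10): bar unchanged
  event 3 (t=9: DEC foo by 12): bar unchanged
  event 4 (t=15: INC baz by 12): bar unchanged
  event 5 (t=19: DEC bar by 10): bar 10 -> 0
  event 6 (t=29: INC bar by 9): bar 0 -> 9
  event 7 (t=35: INC bar by 11): bar 9 -> 20
  event 8 (t=45: INC foo by 5): bar unchanged
  event 9 (t=46: INC bar by 9): bar 20 -> 29
  event 10 (t=48: DEC baz by 5): bar unchanged
Final: bar = 29

Answer: 29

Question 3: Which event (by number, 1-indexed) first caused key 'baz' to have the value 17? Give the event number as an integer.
Looking for first event where baz becomes 17:
  event 2: baz = 10
  event 3: baz = 10
  event 4: baz = 22
  event 5: baz = 22
  event 6: baz = 22
  event 7: baz = 22
  event 8: baz = 22
  event 9: baz = 22
  event 10: baz 22 -> 17  <-- first match

Answer: 10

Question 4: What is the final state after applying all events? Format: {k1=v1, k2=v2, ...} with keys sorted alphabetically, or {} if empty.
  after event 1 (t=4: INC bar by 10): {bar=10}
  after event 2 (t=7: INC baz by 10): {bar=10, baz=10}
  after event 3 (t=9: DEC foo by 12): {bar=10, baz=10, foo=-12}
  after event 4 (t=15: INC baz by 12): {bar=10, baz=22, foo=-12}
  after event 5 (t=19: DEC bar by 10): {bar=0, baz=22, foo=-12}
  after event 6 (t=29: INC bar by 9): {bar=9, baz=22, foo=-12}
  after event 7 (t=35: INC bar by 11): {bar=20, baz=22, foo=-12}
  after event 8 (t=45: INC foo by 5): {bar=20, baz=22, foo=-7}
  after event 9 (t=46: INC bar by 9): {bar=29, baz=22, foo=-7}
  after event 10 (t=48: DEC baz by 5): {bar=29, baz=17, foo=-7}

Answer: {bar=29, baz=17, foo=-7}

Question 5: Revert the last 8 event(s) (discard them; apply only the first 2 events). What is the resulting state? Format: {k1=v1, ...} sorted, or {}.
Answer: {bar=10, baz=10}

Derivation:
Keep first 2 events (discard last 8):
  after event 1 (t=4: INC bar by 10): {bar=10}
  after event 2 (t=7: INC baz by 10): {bar=10, baz=10}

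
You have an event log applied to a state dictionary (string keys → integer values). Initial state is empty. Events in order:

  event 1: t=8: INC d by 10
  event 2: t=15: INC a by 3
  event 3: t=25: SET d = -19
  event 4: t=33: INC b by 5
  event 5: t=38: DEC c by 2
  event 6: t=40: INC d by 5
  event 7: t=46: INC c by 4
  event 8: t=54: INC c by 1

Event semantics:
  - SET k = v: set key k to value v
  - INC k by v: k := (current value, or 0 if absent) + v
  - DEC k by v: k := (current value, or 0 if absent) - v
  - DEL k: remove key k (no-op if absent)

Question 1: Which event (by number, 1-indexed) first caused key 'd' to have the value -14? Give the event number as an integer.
Answer: 6

Derivation:
Looking for first event where d becomes -14:
  event 1: d = 10
  event 2: d = 10
  event 3: d = -19
  event 4: d = -19
  event 5: d = -19
  event 6: d -19 -> -14  <-- first match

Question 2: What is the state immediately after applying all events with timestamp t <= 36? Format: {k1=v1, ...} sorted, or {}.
Apply events with t <= 36 (4 events):
  after event 1 (t=8: INC d by 10): {d=10}
  after event 2 (t=15: INC a by 3): {a=3, d=10}
  after event 3 (t=25: SET d = -19): {a=3, d=-19}
  after event 4 (t=33: INC b by 5): {a=3, b=5, d=-19}

Answer: {a=3, b=5, d=-19}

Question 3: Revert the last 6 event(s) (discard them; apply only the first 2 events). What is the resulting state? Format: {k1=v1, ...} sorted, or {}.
Keep first 2 events (discard last 6):
  after event 1 (t=8: INC d by 10): {d=10}
  after event 2 (t=15: INC a by 3): {a=3, d=10}

Answer: {a=3, d=10}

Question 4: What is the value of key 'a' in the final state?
Answer: 3

Derivation:
Track key 'a' through all 8 events:
  event 1 (t=8: INC d by 10): a unchanged
  event 2 (t=15: INC a by 3): a (absent) -> 3
  event 3 (t=25: SET d = -19): a unchanged
  event 4 (t=33: INC b by 5): a unchanged
  event 5 (t=38: DEC c by 2): a unchanged
  event 6 (t=40: INC d by 5): a unchanged
  event 7 (t=46: INC c by 4): a unchanged
  event 8 (t=54: INC c by 1): a unchanged
Final: a = 3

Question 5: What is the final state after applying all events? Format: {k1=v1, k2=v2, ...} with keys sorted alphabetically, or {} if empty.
  after event 1 (t=8: INC d by 10): {d=10}
  after event 2 (t=15: INC a by 3): {a=3, d=10}
  after event 3 (t=25: SET d = -19): {a=3, d=-19}
  after event 4 (t=33: INC b by 5): {a=3, b=5, d=-19}
  after event 5 (t=38: DEC c by 2): {a=3, b=5, c=-2, d=-19}
  after event 6 (t=40: INC d by 5): {a=3, b=5, c=-2, d=-14}
  after event 7 (t=46: INC c by 4): {a=3, b=5, c=2, d=-14}
  after event 8 (t=54: INC c by 1): {a=3, b=5, c=3, d=-14}

Answer: {a=3, b=5, c=3, d=-14}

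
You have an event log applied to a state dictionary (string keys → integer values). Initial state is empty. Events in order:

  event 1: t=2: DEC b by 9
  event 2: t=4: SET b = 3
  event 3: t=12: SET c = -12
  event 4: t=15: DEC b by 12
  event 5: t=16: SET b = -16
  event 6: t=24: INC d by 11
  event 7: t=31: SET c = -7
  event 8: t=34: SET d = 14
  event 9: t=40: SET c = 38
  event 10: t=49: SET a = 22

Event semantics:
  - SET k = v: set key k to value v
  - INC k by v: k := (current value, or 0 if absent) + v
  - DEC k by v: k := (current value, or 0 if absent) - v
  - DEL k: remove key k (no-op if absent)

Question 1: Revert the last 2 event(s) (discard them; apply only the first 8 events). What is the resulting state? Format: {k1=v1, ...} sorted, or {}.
Keep first 8 events (discard last 2):
  after event 1 (t=2: DEC b by 9): {b=-9}
  after event 2 (t=4: SET b = 3): {b=3}
  after event 3 (t=12: SET c = -12): {b=3, c=-12}
  after event 4 (t=15: DEC b by 12): {b=-9, c=-12}
  after event 5 (t=16: SET b = -16): {b=-16, c=-12}
  after event 6 (t=24: INC d by 11): {b=-16, c=-12, d=11}
  after event 7 (t=31: SET c = -7): {b=-16, c=-7, d=11}
  after event 8 (t=34: SET d = 14): {b=-16, c=-7, d=14}

Answer: {b=-16, c=-7, d=14}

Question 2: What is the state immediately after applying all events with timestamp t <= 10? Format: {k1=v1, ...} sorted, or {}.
Answer: {b=3}

Derivation:
Apply events with t <= 10 (2 events):
  after event 1 (t=2: DEC b by 9): {b=-9}
  after event 2 (t=4: SET b = 3): {b=3}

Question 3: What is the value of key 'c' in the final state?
Track key 'c' through all 10 events:
  event 1 (t=2: DEC b by 9): c unchanged
  event 2 (t=4: SET b = 3): c unchanged
  event 3 (t=12: SET c = -12): c (absent) -> -12
  event 4 (t=15: DEC b by 12): c unchanged
  event 5 (t=16: SET b = -16): c unchanged
  event 6 (t=24: INC d by 11): c unchanged
  event 7 (t=31: SET c = -7): c -12 -> -7
  event 8 (t=34: SET d = 14): c unchanged
  event 9 (t=40: SET c = 38): c -7 -> 38
  event 10 (t=49: SET a = 22): c unchanged
Final: c = 38

Answer: 38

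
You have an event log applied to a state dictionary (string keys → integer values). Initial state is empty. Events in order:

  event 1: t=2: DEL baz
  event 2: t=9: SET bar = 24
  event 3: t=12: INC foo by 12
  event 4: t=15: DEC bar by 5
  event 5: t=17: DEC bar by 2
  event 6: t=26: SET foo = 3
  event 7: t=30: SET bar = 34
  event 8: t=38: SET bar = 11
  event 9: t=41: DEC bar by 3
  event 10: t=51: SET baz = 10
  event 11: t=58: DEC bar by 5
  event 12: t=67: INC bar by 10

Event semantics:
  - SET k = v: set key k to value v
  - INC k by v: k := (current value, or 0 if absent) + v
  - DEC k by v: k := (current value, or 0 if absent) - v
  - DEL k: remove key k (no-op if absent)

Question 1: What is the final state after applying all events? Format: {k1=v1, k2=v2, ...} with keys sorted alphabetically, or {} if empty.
  after event 1 (t=2: DEL baz): {}
  after event 2 (t=9: SET bar = 24): {bar=24}
  after event 3 (t=12: INC foo by 12): {bar=24, foo=12}
  after event 4 (t=15: DEC bar by 5): {bar=19, foo=12}
  after event 5 (t=17: DEC bar by 2): {bar=17, foo=12}
  after event 6 (t=26: SET foo = 3): {bar=17, foo=3}
  after event 7 (t=30: SET bar = 34): {bar=34, foo=3}
  after event 8 (t=38: SET bar = 11): {bar=11, foo=3}
  after event 9 (t=41: DEC bar by 3): {bar=8, foo=3}
  after event 10 (t=51: SET baz = 10): {bar=8, baz=10, foo=3}
  after event 11 (t=58: DEC bar by 5): {bar=3, baz=10, foo=3}
  after event 12 (t=67: INC bar by 10): {bar=13, baz=10, foo=3}

Answer: {bar=13, baz=10, foo=3}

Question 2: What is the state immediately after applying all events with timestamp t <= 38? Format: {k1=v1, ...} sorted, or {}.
Apply events with t <= 38 (8 events):
  after event 1 (t=2: DEL baz): {}
  after event 2 (t=9: SET bar = 24): {bar=24}
  after event 3 (t=12: INC foo by 12): {bar=24, foo=12}
  after event 4 (t=15: DEC bar by 5): {bar=19, foo=12}
  after event 5 (t=17: DEC bar by 2): {bar=17, foo=12}
  after event 6 (t=26: SET foo = 3): {bar=17, foo=3}
  after event 7 (t=30: SET bar = 34): {bar=34, foo=3}
  after event 8 (t=38: SET bar = 11): {bar=11, foo=3}

Answer: {bar=11, foo=3}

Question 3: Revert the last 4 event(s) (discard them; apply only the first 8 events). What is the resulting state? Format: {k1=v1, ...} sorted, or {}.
Answer: {bar=11, foo=3}

Derivation:
Keep first 8 events (discard last 4):
  after event 1 (t=2: DEL baz): {}
  after event 2 (t=9: SET bar = 24): {bar=24}
  after event 3 (t=12: INC foo by 12): {bar=24, foo=12}
  after event 4 (t=15: DEC bar by 5): {bar=19, foo=12}
  after event 5 (t=17: DEC bar by 2): {bar=17, foo=12}
  after event 6 (t=26: SET foo = 3): {bar=17, foo=3}
  after event 7 (t=30: SET bar = 34): {bar=34, foo=3}
  after event 8 (t=38: SET bar = 11): {bar=11, foo=3}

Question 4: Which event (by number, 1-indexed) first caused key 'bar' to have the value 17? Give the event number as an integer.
Looking for first event where bar becomes 17:
  event 2: bar = 24
  event 3: bar = 24
  event 4: bar = 19
  event 5: bar 19 -> 17  <-- first match

Answer: 5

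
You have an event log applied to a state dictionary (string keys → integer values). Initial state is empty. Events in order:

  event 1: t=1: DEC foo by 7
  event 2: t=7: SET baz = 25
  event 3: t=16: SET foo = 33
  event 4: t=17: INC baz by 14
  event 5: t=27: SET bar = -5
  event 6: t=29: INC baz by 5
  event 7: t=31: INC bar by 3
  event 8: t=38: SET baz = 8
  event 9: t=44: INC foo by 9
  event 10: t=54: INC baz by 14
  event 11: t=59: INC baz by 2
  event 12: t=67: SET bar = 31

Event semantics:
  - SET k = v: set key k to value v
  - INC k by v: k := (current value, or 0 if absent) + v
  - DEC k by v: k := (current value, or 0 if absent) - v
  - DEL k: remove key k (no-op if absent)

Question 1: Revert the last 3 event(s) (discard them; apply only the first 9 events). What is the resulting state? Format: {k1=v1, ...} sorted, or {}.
Answer: {bar=-2, baz=8, foo=42}

Derivation:
Keep first 9 events (discard last 3):
  after event 1 (t=1: DEC foo by 7): {foo=-7}
  after event 2 (t=7: SET baz = 25): {baz=25, foo=-7}
  after event 3 (t=16: SET foo = 33): {baz=25, foo=33}
  after event 4 (t=17: INC baz by 14): {baz=39, foo=33}
  after event 5 (t=27: SET bar = -5): {bar=-5, baz=39, foo=33}
  after event 6 (t=29: INC baz by 5): {bar=-5, baz=44, foo=33}
  after event 7 (t=31: INC bar by 3): {bar=-2, baz=44, foo=33}
  after event 8 (t=38: SET baz = 8): {bar=-2, baz=8, foo=33}
  after event 9 (t=44: INC foo by 9): {bar=-2, baz=8, foo=42}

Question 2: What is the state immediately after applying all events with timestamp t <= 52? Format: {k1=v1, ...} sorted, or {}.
Apply events with t <= 52 (9 events):
  after event 1 (t=1: DEC foo by 7): {foo=-7}
  after event 2 (t=7: SET baz = 25): {baz=25, foo=-7}
  after event 3 (t=16: SET foo = 33): {baz=25, foo=33}
  after event 4 (t=17: INC baz by 14): {baz=39, foo=33}
  after event 5 (t=27: SET bar = -5): {bar=-5, baz=39, foo=33}
  after event 6 (t=29: INC baz by 5): {bar=-5, baz=44, foo=33}
  after event 7 (t=31: INC bar by 3): {bar=-2, baz=44, foo=33}
  after event 8 (t=38: SET baz = 8): {bar=-2, baz=8, foo=33}
  after event 9 (t=44: INC foo by 9): {bar=-2, baz=8, foo=42}

Answer: {bar=-2, baz=8, foo=42}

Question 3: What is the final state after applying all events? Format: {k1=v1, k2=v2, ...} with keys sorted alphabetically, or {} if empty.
  after event 1 (t=1: DEC foo by 7): {foo=-7}
  after event 2 (t=7: SET baz = 25): {baz=25, foo=-7}
  after event 3 (t=16: SET foo = 33): {baz=25, foo=33}
  after event 4 (t=17: INC baz by 14): {baz=39, foo=33}
  after event 5 (t=27: SET bar = -5): {bar=-5, baz=39, foo=33}
  after event 6 (t=29: INC baz by 5): {bar=-5, baz=44, foo=33}
  after event 7 (t=31: INC bar by 3): {bar=-2, baz=44, foo=33}
  after event 8 (t=38: SET baz = 8): {bar=-2, baz=8, foo=33}
  after event 9 (t=44: INC foo by 9): {bar=-2, baz=8, foo=42}
  after event 10 (t=54: INC baz by 14): {bar=-2, baz=22, foo=42}
  after event 11 (t=59: INC baz by 2): {bar=-2, baz=24, foo=42}
  after event 12 (t=67: SET bar = 31): {bar=31, baz=24, foo=42}

Answer: {bar=31, baz=24, foo=42}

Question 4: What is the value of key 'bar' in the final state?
Track key 'bar' through all 12 events:
  event 1 (t=1: DEC foo by 7): bar unchanged
  event 2 (t=7: SET baz = 25): bar unchanged
  event 3 (t=16: SET foo = 33): bar unchanged
  event 4 (t=17: INC baz by 14): bar unchanged
  event 5 (t=27: SET bar = -5): bar (absent) -> -5
  event 6 (t=29: INC baz by 5): bar unchanged
  event 7 (t=31: INC bar by 3): bar -5 -> -2
  event 8 (t=38: SET baz = 8): bar unchanged
  event 9 (t=44: INC foo by 9): bar unchanged
  event 10 (t=54: INC baz by 14): bar unchanged
  event 11 (t=59: INC baz by 2): bar unchanged
  event 12 (t=67: SET bar = 31): bar -2 -> 31
Final: bar = 31

Answer: 31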